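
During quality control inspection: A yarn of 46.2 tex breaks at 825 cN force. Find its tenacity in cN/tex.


Formula: Tenacity = Breaking force / Linear density
Tenacity = 825 cN / 46.2 tex
Tenacity = 17.86 cN/tex

17.86 cN/tex


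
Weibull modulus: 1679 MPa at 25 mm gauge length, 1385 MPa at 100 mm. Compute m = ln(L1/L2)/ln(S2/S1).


Formula: m = ln(L1/L2) / ln(S2/S1)
Step 1: ln(L1/L2) = ln(25/100) = -1.38629
Step 2: S2/S1 = 1385/1679 = 0.8249
Step 3: ln(S2/S1) = ln(0.8249) = -0.19249
Step 4: m = -1.38629 / -0.19249 = 7.20

7.20 (Weibull m)


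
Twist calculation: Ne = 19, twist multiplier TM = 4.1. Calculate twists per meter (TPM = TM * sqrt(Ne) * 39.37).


Formula: TPM = TM * sqrt(Ne) * 39.37
Step 1: sqrt(Ne) = sqrt(19) = 4.3589
Step 2: TM * sqrt(Ne) = 4.1 * 4.3589 = 17.8715
Step 3: TPM = 17.8715 * 39.37 = 704 twists/m

704 twists/m


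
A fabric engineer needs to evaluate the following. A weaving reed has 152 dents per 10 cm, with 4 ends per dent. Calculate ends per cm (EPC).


Formula: EPC = (dents per 10 cm * ends per dent) / 10
Step 1: Total ends per 10 cm = 152 * 4 = 608
Step 2: EPC = 608 / 10 = 60.8 ends/cm

60.8 ends/cm


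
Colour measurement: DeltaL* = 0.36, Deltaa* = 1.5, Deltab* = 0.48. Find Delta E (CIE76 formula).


Formula: Delta E = sqrt(dL*^2 + da*^2 + db*^2)
Step 1: dL*^2 = 0.36^2 = 0.1296
Step 2: da*^2 = 1.5^2 = 2.25
Step 3: db*^2 = 0.48^2 = 0.2304
Step 4: Sum = 0.1296 + 2.25 + 0.2304 = 2.61
Step 5: Delta E = sqrt(2.61) = 1.62

1.62 Delta E


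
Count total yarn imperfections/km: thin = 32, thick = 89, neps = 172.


Formula: Total = thin places + thick places + neps
Total = 32 + 89 + 172
Total = 293 imperfections/km

293 imperfections/km


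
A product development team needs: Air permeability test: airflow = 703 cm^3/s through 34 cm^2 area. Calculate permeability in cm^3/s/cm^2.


Formula: Air Permeability = Airflow / Test Area
AP = 703 cm^3/s / 34 cm^2
AP = 20.7 cm^3/s/cm^2

20.7 cm^3/s/cm^2


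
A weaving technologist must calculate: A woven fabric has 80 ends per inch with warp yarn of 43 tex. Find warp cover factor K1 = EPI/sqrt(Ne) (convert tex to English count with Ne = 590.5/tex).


Formula: K1 = EPI / sqrt(Ne), with Ne = 590.5 / tex_warp
Step 1: Ne = 590.5 / 43 = 13.733
Step 2: sqrt(Ne) = sqrt(13.733) = 3.7058
Step 3: K1 = 80 / 3.7058 = 21.6

21.6


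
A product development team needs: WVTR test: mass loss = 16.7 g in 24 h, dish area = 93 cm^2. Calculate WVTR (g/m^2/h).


Formula: WVTR = mass_loss / (area * time)
Step 1: Convert area: 93 cm^2 = 0.0093 m^2
Step 2: WVTR = 16.7 g / (0.0093 m^2 * 24 h)
Step 3: WVTR = 16.7 / 0.2232 = 74.8 g/m^2/h

74.8 g/m^2/h


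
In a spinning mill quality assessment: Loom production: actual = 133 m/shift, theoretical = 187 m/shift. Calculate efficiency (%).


Formula: Efficiency% = (Actual output / Theoretical output) * 100
Efficiency% = (133 / 187) * 100
Efficiency% = 0.71123 * 100 = 71.123% ≈ 71.1%

71.1%


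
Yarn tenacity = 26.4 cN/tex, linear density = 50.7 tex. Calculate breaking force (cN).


Formula: Breaking force = Tenacity * Linear density
F = 26.4 cN/tex * 50.7 tex
F = 1338.48 cN

1338.48 cN


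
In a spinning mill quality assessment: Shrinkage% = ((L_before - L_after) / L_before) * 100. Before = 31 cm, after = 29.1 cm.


Formula: Shrinkage% = ((L_before - L_after) / L_before) * 100
Step 1: Shrinkage = 31 - 29.1 = 1.9 cm
Step 2: Shrinkage% = (1.9 / 31) * 100
Step 3: Shrinkage% = 0.06129 * 100 = 6.129% ≈ 6.1%

6.1%


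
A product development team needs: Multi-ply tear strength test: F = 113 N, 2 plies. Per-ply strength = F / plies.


Formula: Per-ply strength = Total force / Number of plies
Per-ply = 113 N / 2
Per-ply = 56.5 N

56.5 N


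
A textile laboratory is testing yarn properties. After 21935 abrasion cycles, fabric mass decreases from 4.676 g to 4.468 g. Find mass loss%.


Formula: Mass loss% = ((m_before - m_after) / m_before) * 100
Step 1: Mass loss = 4.676 - 4.468 = 0.208 g
Step 2: Ratio = 0.208 / 4.676 = 0.0444825
Step 3: Mass loss% = 0.0444825 * 100 = 4.44825% ≈ 4.45%

4.45%


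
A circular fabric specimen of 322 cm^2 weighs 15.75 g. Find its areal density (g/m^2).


Formula: GSM = mass_g / area_m2
Step 1: Convert area: 322 cm^2 = 322 / 10000 = 0.0322 m^2
Step 2: GSM = 15.75 g / 0.0322 m^2 = 489.1 g/m^2

489.1 g/m^2


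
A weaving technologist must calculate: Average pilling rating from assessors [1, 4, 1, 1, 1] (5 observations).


Formula: Mean = sum / count
Sum = 1 + 4 + 1 + 1 + 1 = 8
Mean = 8 / 5 = 1.6

1.6


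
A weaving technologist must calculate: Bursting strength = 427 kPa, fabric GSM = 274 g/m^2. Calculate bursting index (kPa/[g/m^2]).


Formula: Bursting Index = Bursting Strength / Fabric GSM
BI = 427 kPa / 274 g/m^2
BI = 1.558 kPa/(g/m^2)

1.558 kPa/(g/m^2)


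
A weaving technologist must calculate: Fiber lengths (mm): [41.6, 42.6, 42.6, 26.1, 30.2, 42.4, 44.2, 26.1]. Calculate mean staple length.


Formula: Mean = sum of lengths / count
Sum = 41.6 + 42.6 + 42.6 + 26.1 + 30.2 + 42.4 + 44.2 + 26.1
Sum = 295.8 mm
Mean = 295.8 / 8 = 36.98 mm

36.98 mm


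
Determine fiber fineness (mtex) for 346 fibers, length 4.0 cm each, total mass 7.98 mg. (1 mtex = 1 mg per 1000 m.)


Formula: fineness (mtex) = mass (mg) / total length (km) = (mass_mg / total_length_m) * 1000
Step 1: Convert fiber length: 4.0 cm = 0.04 m
Step 2: Total fiber length = 346 * 0.04 = 13.84 m
Step 3: Linear density = 7.98 mg / 13.84 m = 0.5766 mg/m
Step 4: fineness = 0.5766 * 1000 = 576.6 mtex

576.6 mtex


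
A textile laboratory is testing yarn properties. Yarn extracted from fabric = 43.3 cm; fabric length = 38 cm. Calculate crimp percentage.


Formula: Crimp% = ((L_yarn - L_fabric) / L_fabric) * 100
Step 1: Extension = 43.3 - 38 = 5.3 cm
Step 2: Crimp% = (5.3 / 38) * 100
Step 3: Crimp% = 0.139474 * 100 = 13.9474% ≈ 13.9%

13.9%


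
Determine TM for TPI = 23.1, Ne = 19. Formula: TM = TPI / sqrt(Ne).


Formula: TM = TPI / sqrt(Ne)
Step 1: sqrt(Ne) = sqrt(19) = 4.3589
Step 2: TM = 23.1 / 4.3589 = 5.30

5.30 TM


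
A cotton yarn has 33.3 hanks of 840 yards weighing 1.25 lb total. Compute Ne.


Formula: Ne = hanks / mass_lb
Substituting: Ne = 33.3 / 1.25
Ne = 26.6

26.6 Ne


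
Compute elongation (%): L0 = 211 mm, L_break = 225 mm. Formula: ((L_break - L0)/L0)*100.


Formula: Elongation (%) = ((L_break - L0) / L0) * 100
Step 1: Extension = 225 - 211 = 14 mm
Step 2: Elongation = (14 / 211) * 100
Step 3: Elongation = 0.066351 * 100 = 6.6351% ≈ 6.6%

6.6%


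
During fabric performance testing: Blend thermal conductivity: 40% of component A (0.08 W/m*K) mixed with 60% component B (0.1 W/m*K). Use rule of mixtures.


Formula: Blend property = (fraction_A * property_A) + (fraction_B * property_B)
Step 1: Contribution A = 40/100 * 0.08 W/m*K = 0.032 W/m*K
Step 2: Contribution B = 60/100 * 0.1 W/m*K = 0.06 W/m*K
Step 3: Blend thermal conductivity = 0.032 + 0.06 = 0.092 W/m*K

0.092 W/m*K


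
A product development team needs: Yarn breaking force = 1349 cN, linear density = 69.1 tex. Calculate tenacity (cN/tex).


Formula: Tenacity = Breaking force / Linear density
Tenacity = 1349 cN / 69.1 tex
Tenacity = 19.52 cN/tex

19.52 cN/tex


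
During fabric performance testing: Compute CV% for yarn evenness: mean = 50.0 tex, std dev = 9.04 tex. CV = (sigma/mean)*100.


Formula: CV% = (standard deviation / mean) * 100
Step 1: Ratio = 9.04 / 50.0 = 0.1808
Step 2: CV% = 0.1808 * 100 = 18.08% ≈ 18.1%

18.1%


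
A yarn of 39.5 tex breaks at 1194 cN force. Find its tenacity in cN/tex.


Formula: Tenacity = Breaking force / Linear density
Tenacity = 1194 cN / 39.5 tex
Tenacity = 30.23 cN/tex

30.23 cN/tex


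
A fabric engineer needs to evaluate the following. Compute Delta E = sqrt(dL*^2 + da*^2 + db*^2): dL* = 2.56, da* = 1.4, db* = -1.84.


Formula: Delta E = sqrt(dL*^2 + da*^2 + db*^2)
Step 1: dL*^2 = 2.56^2 = 6.5536
Step 2: da*^2 = 1.4^2 = 1.96
Step 3: db*^2 = (-1.84)^2 = 3.3856
Step 4: Sum = 6.5536 + 1.96 + 3.3856 = 11.8992
Step 5: Delta E = sqrt(11.8992) = 3.45

3.45 Delta E


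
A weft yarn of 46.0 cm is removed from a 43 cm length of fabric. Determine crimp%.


Formula: Crimp% = ((L_yarn - L_fabric) / L_fabric) * 100
Step 1: Extension = 46.0 - 43 = 3.0 cm
Step 2: Crimp% = (3.0 / 43) * 100
Step 3: Crimp% = 0.069767 * 100 = 6.9767% ≈ 7.0%

7.0%


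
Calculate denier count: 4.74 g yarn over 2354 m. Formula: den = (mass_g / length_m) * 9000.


Formula: den = (mass_g / length_m) * 9000
Substituting: den = (4.74 / 2354) * 9000
Intermediate: 4.74 / 2354 = 0.00201359 g/m
den = 0.00201359 * 9000 = 18.1 denier

18.1 denier


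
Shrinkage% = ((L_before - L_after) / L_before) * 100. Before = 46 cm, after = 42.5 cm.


Formula: Shrinkage% = ((L_before - L_after) / L_before) * 100
Step 1: Shrinkage = 46 - 42.5 = 3.5 cm
Step 2: Shrinkage% = (3.5 / 46) * 100
Step 3: Shrinkage% = 0.076087 * 100 = 7.6087% ≈ 7.6%

7.6%


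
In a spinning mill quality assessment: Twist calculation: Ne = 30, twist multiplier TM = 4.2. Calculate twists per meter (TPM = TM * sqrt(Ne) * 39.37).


Formula: TPM = TM * sqrt(Ne) * 39.37
Step 1: sqrt(Ne) = sqrt(30) = 5.4772
Step 2: TM * sqrt(Ne) = 4.2 * 5.4772 = 23.0042
Step 3: TPM = 23.0042 * 39.37 = 906 twists/m

906 twists/m


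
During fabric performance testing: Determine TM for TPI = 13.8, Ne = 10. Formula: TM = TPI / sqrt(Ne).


Formula: TM = TPI / sqrt(Ne)
Step 1: sqrt(Ne) = sqrt(10) = 3.1623
Step 2: TM = 13.8 / 3.1623 = 4.36

4.36 TM


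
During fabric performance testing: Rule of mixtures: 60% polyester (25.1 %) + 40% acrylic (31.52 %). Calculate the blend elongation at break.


Formula: Blend property = (fraction_A * property_A) + (fraction_B * property_B)
Step 1: Contribution A = 60/100 * 25.1 % = 15.06 %
Step 2: Contribution B = 40/100 * 31.52 % = 12.608 %
Step 3: Blend elongation at break = 15.06 + 12.608 = 27.668 %

27.668 %


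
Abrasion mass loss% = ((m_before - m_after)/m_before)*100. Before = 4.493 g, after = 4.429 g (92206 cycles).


Formula: Mass loss% = ((m_before - m_after) / m_before) * 100
Step 1: Mass loss = 4.493 - 4.429 = 0.064 g
Step 2: Ratio = 0.064 / 4.493 = 0.0142444
Step 3: Mass loss% = 0.0142444 * 100 = 1.42444% ≈ 1.42%

1.42%


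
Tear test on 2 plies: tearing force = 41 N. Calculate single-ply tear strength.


Formula: Per-ply strength = Total force / Number of plies
Per-ply = 41 N / 2
Per-ply = 20.5 N

20.5 N


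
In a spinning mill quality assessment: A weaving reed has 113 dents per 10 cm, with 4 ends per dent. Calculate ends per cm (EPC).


Formula: EPC = (dents per 10 cm * ends per dent) / 10
Step 1: Total ends per 10 cm = 113 * 4 = 452
Step 2: EPC = 452 / 10 = 45.2 ends/cm

45.2 ends/cm


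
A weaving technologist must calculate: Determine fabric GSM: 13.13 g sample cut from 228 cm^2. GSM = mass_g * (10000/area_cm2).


Formula: GSM = mass_g / area_m2
Step 1: Convert area: 228 cm^2 = 228 / 10000 = 0.0228 m^2
Step 2: GSM = 13.13 g / 0.0228 m^2 = 575.9 g/m^2

575.9 g/m^2


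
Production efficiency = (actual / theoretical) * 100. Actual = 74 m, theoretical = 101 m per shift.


Formula: Efficiency% = (Actual output / Theoretical output) * 100
Efficiency% = (74 / 101) * 100
Efficiency% = 0.732673 * 100 = 73.2673% ≈ 73.3%

73.3%


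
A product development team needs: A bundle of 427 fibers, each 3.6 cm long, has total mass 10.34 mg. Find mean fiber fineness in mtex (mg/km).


Formula: fineness (mtex) = mass (mg) / total length (km) = (mass_mg / total_length_m) * 1000
Step 1: Convert fiber length: 3.6 cm = 0.036 m
Step 2: Total fiber length = 427 * 0.036 = 15.372 m
Step 3: Linear density = 10.34 mg / 15.372 m = 0.6727 mg/m
Step 4: fineness = 0.6727 * 1000 = 672.7 mtex

672.7 mtex


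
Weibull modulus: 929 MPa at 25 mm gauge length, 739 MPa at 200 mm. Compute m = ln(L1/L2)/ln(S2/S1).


Formula: m = ln(L1/L2) / ln(S2/S1)
Step 1: ln(L1/L2) = ln(25/200) = -2.07944
Step 2: S2/S1 = 739/929 = 0.79548
Step 3: ln(S2/S1) = ln(0.79548) = -0.22881
Step 4: m = -2.07944 / -0.22881 = 9.09

9.09 (Weibull m)


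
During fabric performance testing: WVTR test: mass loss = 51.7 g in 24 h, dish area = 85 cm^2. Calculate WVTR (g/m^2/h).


Formula: WVTR = mass_loss / (area * time)
Step 1: Convert area: 85 cm^2 = 0.0085 m^2
Step 2: WVTR = 51.7 g / (0.0085 m^2 * 24 h)
Step 3: WVTR = 51.7 / 0.204 = 253.4 g/m^2/h

253.4 g/m^2/h


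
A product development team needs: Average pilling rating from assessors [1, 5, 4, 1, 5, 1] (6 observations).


Formula: Mean = sum / count
Sum = 1 + 5 + 4 + 1 + 5 + 1 = 17
Mean = 17 / 6 = 2.8

2.8


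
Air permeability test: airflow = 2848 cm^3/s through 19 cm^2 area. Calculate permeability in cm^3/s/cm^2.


Formula: Air Permeability = Airflow / Test Area
AP = 2848 cm^3/s / 19 cm^2
AP = 149.9 cm^3/s/cm^2

149.9 cm^3/s/cm^2


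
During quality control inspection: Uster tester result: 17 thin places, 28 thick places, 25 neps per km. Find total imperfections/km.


Formula: Total = thin places + thick places + neps
Total = 17 + 28 + 25
Total = 70 imperfections/km

70 imperfections/km


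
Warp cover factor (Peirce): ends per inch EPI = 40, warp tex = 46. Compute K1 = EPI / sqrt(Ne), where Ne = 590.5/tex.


Formula: K1 = EPI / sqrt(Ne), with Ne = 590.5 / tex_warp
Step 1: Ne = 590.5 / 46 = 12.837
Step 2: sqrt(Ne) = sqrt(12.837) = 3.5829
Step 3: K1 = 40 / 3.5829 = 11.2

11.2


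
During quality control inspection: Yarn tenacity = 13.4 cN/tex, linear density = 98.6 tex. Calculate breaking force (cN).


Formula: Breaking force = Tenacity * Linear density
F = 13.4 cN/tex * 98.6 tex
F = 1321.24 cN

1321.24 cN


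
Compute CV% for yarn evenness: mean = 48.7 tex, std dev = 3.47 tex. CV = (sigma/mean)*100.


Formula: CV% = (standard deviation / mean) * 100
Step 1: Ratio = 3.47 / 48.7 = 0.071253
Step 2: CV% = 0.071253 * 100 = 7.1253% ≈ 7.1%

7.1%


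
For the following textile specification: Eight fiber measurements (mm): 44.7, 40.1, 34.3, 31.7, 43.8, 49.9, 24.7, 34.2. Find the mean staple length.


Formula: Mean = sum of lengths / count
Sum = 44.7 + 40.1 + 34.3 + 31.7 + 43.8 + 49.9 + 24.7 + 34.2
Sum = 303.4 mm
Mean = 303.4 / 8 = 37.93 mm

37.93 mm


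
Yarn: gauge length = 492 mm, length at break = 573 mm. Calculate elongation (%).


Formula: Elongation (%) = ((L_break - L0) / L0) * 100
Step 1: Extension = 573 - 492 = 81 mm
Step 2: Elongation = (81 / 492) * 100
Step 3: Elongation = 0.164634 * 100 = 16.4634% ≈ 16.5%

16.5%


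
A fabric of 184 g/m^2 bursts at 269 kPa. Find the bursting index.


Formula: Bursting Index = Bursting Strength / Fabric GSM
BI = 269 kPa / 184 g/m^2
BI = 1.462 kPa/(g/m^2)

1.462 kPa/(g/m^2)


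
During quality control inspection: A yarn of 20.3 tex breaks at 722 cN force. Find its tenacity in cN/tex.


Formula: Tenacity = Breaking force / Linear density
Tenacity = 722 cN / 20.3 tex
Tenacity = 35.57 cN/tex

35.57 cN/tex


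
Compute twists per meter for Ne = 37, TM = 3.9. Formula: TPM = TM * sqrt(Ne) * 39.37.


Formula: TPM = TM * sqrt(Ne) * 39.37
Step 1: sqrt(Ne) = sqrt(37) = 6.0828
Step 2: TM * sqrt(Ne) = 3.9 * 6.0828 = 23.7229
Step 3: TPM = 23.7229 * 39.37 = 934 twists/m

934 twists/m


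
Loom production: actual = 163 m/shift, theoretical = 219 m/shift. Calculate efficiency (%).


Formula: Efficiency% = (Actual output / Theoretical output) * 100
Efficiency% = (163 / 219) * 100
Efficiency% = 0.744292 * 100 = 74.4292% ≈ 74.4%

74.4%


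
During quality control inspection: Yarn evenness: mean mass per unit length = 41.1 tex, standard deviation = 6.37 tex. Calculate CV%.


Formula: CV% = (standard deviation / mean) * 100
Step 1: Ratio = 6.37 / 41.1 = 0.154988
Step 2: CV% = 0.154988 * 100 = 15.4988% ≈ 15.5%

15.5%


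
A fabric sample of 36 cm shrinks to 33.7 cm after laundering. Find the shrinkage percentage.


Formula: Shrinkage% = ((L_before - L_after) / L_before) * 100
Step 1: Shrinkage = 36 - 33.7 = 2.3 cm
Step 2: Shrinkage% = (2.3 / 36) * 100
Step 3: Shrinkage% = 0.063889 * 100 = 6.3889% ≈ 6.4%

6.4%


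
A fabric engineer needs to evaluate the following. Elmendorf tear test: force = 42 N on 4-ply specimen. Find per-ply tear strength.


Formula: Per-ply strength = Total force / Number of plies
Per-ply = 42 N / 4
Per-ply = 10.5 N

10.5 N


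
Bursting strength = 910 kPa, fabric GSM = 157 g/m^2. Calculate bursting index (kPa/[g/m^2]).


Formula: Bursting Index = Bursting Strength / Fabric GSM
BI = 910 kPa / 157 g/m^2
BI = 5.796 kPa/(g/m^2)

5.796 kPa/(g/m^2)


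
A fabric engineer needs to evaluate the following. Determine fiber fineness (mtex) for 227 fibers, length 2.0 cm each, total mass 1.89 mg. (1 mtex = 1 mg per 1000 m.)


Formula: fineness (mtex) = mass (mg) / total length (km) = (mass_mg / total_length_m) * 1000
Step 1: Convert fiber length: 2.0 cm = 0.02 m
Step 2: Total fiber length = 227 * 0.02 = 4.54 m
Step 3: Linear density = 1.89 mg / 4.54 m = 0.4163 mg/m
Step 4: fineness = 0.4163 * 1000 = 416.3 mtex

416.3 mtex


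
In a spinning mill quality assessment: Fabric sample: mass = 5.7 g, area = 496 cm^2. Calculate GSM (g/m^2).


Formula: GSM = mass_g / area_m2
Step 1: Convert area: 496 cm^2 = 496 / 10000 = 0.0496 m^2
Step 2: GSM = 5.7 g / 0.0496 m^2 = 114.9 g/m^2

114.9 g/m^2


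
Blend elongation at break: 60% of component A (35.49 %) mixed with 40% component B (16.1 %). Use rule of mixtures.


Formula: Blend property = (fraction_A * property_A) + (fraction_B * property_B)
Step 1: Contribution A = 60/100 * 35.49 % = 21.294 %
Step 2: Contribution B = 40/100 * 16.1 % = 6.44 %
Step 3: Blend elongation at break = 21.294 + 6.44 = 27.734 %

27.734 %


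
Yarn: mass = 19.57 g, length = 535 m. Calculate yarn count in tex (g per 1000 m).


Formula: Tex = (mass_g / length_m) * 1000
Substituting: Tex = (19.57 / 535) * 1000
Intermediate: 19.57 / 535 = 0.03657944 g/m
Tex = 0.03657944 * 1000 = 36.58 tex

36.58 tex


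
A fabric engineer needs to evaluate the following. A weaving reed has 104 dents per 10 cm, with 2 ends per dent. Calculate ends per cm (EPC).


Formula: EPC = (dents per 10 cm * ends per dent) / 10
Step 1: Total ends per 10 cm = 104 * 2 = 208
Step 2: EPC = 208 / 10 = 20.8 ends/cm

20.8 ends/cm


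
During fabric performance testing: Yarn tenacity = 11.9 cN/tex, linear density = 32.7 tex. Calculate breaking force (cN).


Formula: Breaking force = Tenacity * Linear density
F = 11.9 cN/tex * 32.7 tex
F = 389.13 cN

389.13 cN


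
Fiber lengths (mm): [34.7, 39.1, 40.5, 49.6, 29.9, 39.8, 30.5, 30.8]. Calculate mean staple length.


Formula: Mean = sum of lengths / count
Sum = 34.7 + 39.1 + 40.5 + 49.6 + 29.9 + 39.8 + 30.5 + 30.8
Sum = 294.9 mm
Mean = 294.9 / 8 = 36.86 mm

36.86 mm


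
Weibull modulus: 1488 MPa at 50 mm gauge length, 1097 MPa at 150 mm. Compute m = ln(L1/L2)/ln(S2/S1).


Formula: m = ln(L1/L2) / ln(S2/S1)
Step 1: ln(L1/L2) = ln(50/150) = -1.09861
Step 2: S2/S1 = 1097/1488 = 0.73723
Step 3: ln(S2/S1) = ln(0.73723) = -0.30486
Step 4: m = -1.09861 / -0.30486 = 3.60

3.60 (Weibull m)


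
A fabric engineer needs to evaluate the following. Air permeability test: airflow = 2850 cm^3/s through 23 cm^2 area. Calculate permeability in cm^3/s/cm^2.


Formula: Air Permeability = Airflow / Test Area
AP = 2850 cm^3/s / 23 cm^2
AP = 123.9 cm^3/s/cm^2

123.9 cm^3/s/cm^2


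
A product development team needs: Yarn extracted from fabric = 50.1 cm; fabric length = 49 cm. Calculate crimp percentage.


Formula: Crimp% = ((L_yarn - L_fabric) / L_fabric) * 100
Step 1: Extension = 50.1 - 49 = 1.1 cm
Step 2: Crimp% = (1.1 / 49) * 100
Step 3: Crimp% = 0.022449 * 100 = 2.2449% ≈ 2.2%

2.2%


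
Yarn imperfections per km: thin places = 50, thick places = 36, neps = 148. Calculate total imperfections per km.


Formula: Total = thin places + thick places + neps
Total = 50 + 36 + 148
Total = 234 imperfections/km

234 imperfections/km


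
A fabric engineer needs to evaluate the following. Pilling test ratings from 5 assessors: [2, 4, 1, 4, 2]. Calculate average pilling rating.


Formula: Mean = sum / count
Sum = 2 + 4 + 1 + 4 + 2 = 13
Mean = 13 / 5 = 2.6

2.6


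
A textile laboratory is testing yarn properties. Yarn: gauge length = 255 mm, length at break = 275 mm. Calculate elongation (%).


Formula: Elongation (%) = ((L_break - L0) / L0) * 100
Step 1: Extension = 275 - 255 = 20 mm
Step 2: Elongation = (20 / 255) * 100
Step 3: Elongation = 0.078431 * 100 = 7.8431% ≈ 7.8%

7.8%


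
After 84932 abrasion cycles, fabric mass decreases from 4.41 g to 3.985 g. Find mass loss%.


Formula: Mass loss% = ((m_before - m_after) / m_before) * 100
Step 1: Mass loss = 4.41 - 3.985 = 0.425 g
Step 2: Ratio = 0.425 / 4.41 = 0.0963719
Step 3: Mass loss% = 0.0963719 * 100 = 9.63719% ≈ 9.64%

9.64%


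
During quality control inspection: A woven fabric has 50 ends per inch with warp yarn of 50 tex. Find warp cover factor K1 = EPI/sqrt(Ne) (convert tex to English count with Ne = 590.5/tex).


Formula: K1 = EPI / sqrt(Ne), with Ne = 590.5 / tex_warp
Step 1: Ne = 590.5 / 50 = 11.81
Step 2: sqrt(Ne) = sqrt(11.81) = 3.4366
Step 3: K1 = 50 / 3.4366 = 14.5

14.5


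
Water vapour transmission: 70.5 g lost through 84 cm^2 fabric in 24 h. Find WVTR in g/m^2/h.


Formula: WVTR = mass_loss / (area * time)
Step 1: Convert area: 84 cm^2 = 0.0084 m^2
Step 2: WVTR = 70.5 g / (0.0084 m^2 * 24 h)
Step 3: WVTR = 70.5 / 0.2016 = 349.7 g/m^2/h

349.7 g/m^2/h


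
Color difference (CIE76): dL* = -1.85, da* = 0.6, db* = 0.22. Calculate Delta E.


Formula: Delta E = sqrt(dL*^2 + da*^2 + db*^2)
Step 1: dL*^2 = (-1.85)^2 = 3.4225
Step 2: da*^2 = 0.6^2 = 0.36
Step 3: db*^2 = 0.22^2 = 0.0484
Step 4: Sum = 3.4225 + 0.36 + 0.0484 = 3.8309
Step 5: Delta E = sqrt(3.8309) = 1.96

1.96 Delta E


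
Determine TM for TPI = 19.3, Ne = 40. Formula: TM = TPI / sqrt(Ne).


Formula: TM = TPI / sqrt(Ne)
Step 1: sqrt(Ne) = sqrt(40) = 6.3246
Step 2: TM = 19.3 / 6.3246 = 3.05

3.05 TM


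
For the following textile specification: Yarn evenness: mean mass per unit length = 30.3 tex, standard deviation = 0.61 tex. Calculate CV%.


Formula: CV% = (standard deviation / mean) * 100
Step 1: Ratio = 0.61 / 30.3 = 0.020132
Step 2: CV% = 0.020132 * 100 = 2.0132% ≈ 2.0%

2.0%


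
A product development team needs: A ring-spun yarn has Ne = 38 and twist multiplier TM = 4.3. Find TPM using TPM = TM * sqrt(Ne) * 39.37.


Formula: TPM = TM * sqrt(Ne) * 39.37
Step 1: sqrt(Ne) = sqrt(38) = 6.1644
Step 2: TM * sqrt(Ne) = 4.3 * 6.1644 = 26.5069
Step 3: TPM = 26.5069 * 39.37 = 1044 twists/m

1044 twists/m


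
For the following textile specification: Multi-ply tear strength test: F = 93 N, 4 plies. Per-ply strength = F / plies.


Formula: Per-ply strength = Total force / Number of plies
Per-ply = 93 N / 4
Per-ply = 23.25 N

23.25 N


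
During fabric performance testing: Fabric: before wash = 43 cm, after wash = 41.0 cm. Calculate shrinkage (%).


Formula: Shrinkage% = ((L_before - L_after) / L_before) * 100
Step 1: Shrinkage = 43 - 41.0 = 2.0 cm
Step 2: Shrinkage% = (2.0 / 43) * 100
Step 3: Shrinkage% = 0.046512 * 100 = 4.6512% ≈ 4.7%

4.7%


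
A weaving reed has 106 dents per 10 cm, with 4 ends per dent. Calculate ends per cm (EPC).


Formula: EPC = (dents per 10 cm * ends per dent) / 10
Step 1: Total ends per 10 cm = 106 * 4 = 424
Step 2: EPC = 424 / 10 = 42.4 ends/cm

42.4 ends/cm


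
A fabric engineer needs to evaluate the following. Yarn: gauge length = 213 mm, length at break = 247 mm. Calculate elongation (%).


Formula: Elongation (%) = ((L_break - L0) / L0) * 100
Step 1: Extension = 247 - 213 = 34 mm
Step 2: Elongation = (34 / 213) * 100
Step 3: Elongation = 0.159624 * 100 = 15.9624% ≈ 16.0%

16.0%


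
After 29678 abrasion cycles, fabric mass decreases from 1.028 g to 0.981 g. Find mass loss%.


Formula: Mass loss% = ((m_before - m_after) / m_before) * 100
Step 1: Mass loss = 1.028 - 0.981 = 0.047 g
Step 2: Ratio = 0.047 / 1.028 = 0.0457198
Step 3: Mass loss% = 0.0457198 * 100 = 4.57198% ≈ 4.57%

4.57%


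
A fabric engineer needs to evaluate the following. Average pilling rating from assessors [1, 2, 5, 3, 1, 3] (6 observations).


Formula: Mean = sum / count
Sum = 1 + 2 + 5 + 3 + 1 + 3 = 15
Mean = 15 / 6 = 2.5

2.5


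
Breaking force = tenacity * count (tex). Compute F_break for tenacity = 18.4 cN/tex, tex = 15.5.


Formula: Breaking force = Tenacity * Linear density
F = 18.4 cN/tex * 15.5 tex
F = 285.20 cN

285.20 cN


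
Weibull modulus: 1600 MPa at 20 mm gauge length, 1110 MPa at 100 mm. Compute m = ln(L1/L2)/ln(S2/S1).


Formula: m = ln(L1/L2) / ln(S2/S1)
Step 1: ln(L1/L2) = ln(20/100) = -1.60944
Step 2: S2/S1 = 1110/1600 = 0.69375
Step 3: ln(S2/S1) = ln(0.69375) = -0.36564
Step 4: m = -1.60944 / -0.36564 = 4.40

4.40 (Weibull m)


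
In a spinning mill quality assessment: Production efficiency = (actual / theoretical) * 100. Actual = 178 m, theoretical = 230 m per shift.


Formula: Efficiency% = (Actual output / Theoretical output) * 100
Efficiency% = (178 / 230) * 100
Efficiency% = 0.773913 * 100 = 77.3913% ≈ 77.4%

77.4%


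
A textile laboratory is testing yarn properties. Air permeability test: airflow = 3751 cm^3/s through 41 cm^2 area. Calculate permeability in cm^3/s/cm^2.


Formula: Air Permeability = Airflow / Test Area
AP = 3751 cm^3/s / 41 cm^2
AP = 91.5 cm^3/s/cm^2

91.5 cm^3/s/cm^2


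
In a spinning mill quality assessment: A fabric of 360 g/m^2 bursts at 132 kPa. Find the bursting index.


Formula: Bursting Index = Bursting Strength / Fabric GSM
BI = 132 kPa / 360 g/m^2
BI = 0.367 kPa/(g/m^2)

0.367 kPa/(g/m^2)


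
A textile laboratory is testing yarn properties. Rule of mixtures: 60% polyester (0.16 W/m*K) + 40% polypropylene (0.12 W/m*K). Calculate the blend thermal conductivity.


Formula: Blend property = (fraction_A * property_A) + (fraction_B * property_B)
Step 1: Contribution A = 60/100 * 0.16 W/m*K = 0.096 W/m*K
Step 2: Contribution B = 40/100 * 0.12 W/m*K = 0.048 W/m*K
Step 3: Blend thermal conductivity = 0.096 + 0.048 = 0.144 W/m*K

0.144 W/m*K


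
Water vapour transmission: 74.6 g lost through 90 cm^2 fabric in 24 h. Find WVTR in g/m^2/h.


Formula: WVTR = mass_loss / (area * time)
Step 1: Convert area: 90 cm^2 = 0.009 m^2
Step 2: WVTR = 74.6 g / (0.009 m^2 * 24 h)
Step 3: WVTR = 74.6 / 0.216 = 345.4 g/m^2/h

345.4 g/m^2/h


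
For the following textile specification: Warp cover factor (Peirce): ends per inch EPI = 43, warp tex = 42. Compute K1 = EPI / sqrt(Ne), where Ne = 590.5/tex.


Formula: K1 = EPI / sqrt(Ne), with Ne = 590.5 / tex_warp
Step 1: Ne = 590.5 / 42 = 14.06
Step 2: sqrt(Ne) = sqrt(14.06) = 3.7497
Step 3: K1 = 43 / 3.7497 = 11.5

11.5


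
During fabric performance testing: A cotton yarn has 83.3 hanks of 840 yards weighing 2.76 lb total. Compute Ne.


Formula: Ne = hanks / mass_lb
Substituting: Ne = 83.3 / 2.76
Ne = 30.2

30.2 Ne


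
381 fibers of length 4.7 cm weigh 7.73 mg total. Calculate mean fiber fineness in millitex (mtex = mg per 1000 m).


Formula: fineness (mtex) = mass (mg) / total length (km) = (mass_mg / total_length_m) * 1000
Step 1: Convert fiber length: 4.7 cm = 0.047 m
Step 2: Total fiber length = 381 * 0.047 = 17.907 m
Step 3: Linear density = 7.73 mg / 17.907 m = 0.4317 mg/m
Step 4: fineness = 0.4317 * 1000 = 431.7 mtex

431.7 mtex


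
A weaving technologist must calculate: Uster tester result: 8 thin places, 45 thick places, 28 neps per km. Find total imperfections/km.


Formula: Total = thin places + thick places + neps
Total = 8 + 45 + 28
Total = 81 imperfections/km

81 imperfections/km


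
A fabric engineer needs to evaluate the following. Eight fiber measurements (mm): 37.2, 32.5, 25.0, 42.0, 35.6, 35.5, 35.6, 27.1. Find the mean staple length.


Formula: Mean = sum of lengths / count
Sum = 37.2 + 32.5 + 25.0 + 42.0 + 35.6 + 35.5 + 35.6 + 27.1
Sum = 270.5 mm
Mean = 270.5 / 8 = 33.81 mm

33.81 mm


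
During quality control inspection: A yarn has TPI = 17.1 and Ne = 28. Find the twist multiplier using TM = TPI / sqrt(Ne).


Formula: TM = TPI / sqrt(Ne)
Step 1: sqrt(Ne) = sqrt(28) = 5.2915
Step 2: TM = 17.1 / 5.2915 = 3.23

3.23 TM


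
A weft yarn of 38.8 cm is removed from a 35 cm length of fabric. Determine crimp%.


Formula: Crimp% = ((L_yarn - L_fabric) / L_fabric) * 100
Step 1: Extension = 38.8 - 35 = 3.8 cm
Step 2: Crimp% = (3.8 / 35) * 100
Step 3: Crimp% = 0.108571 * 100 = 10.8571% ≈ 10.9%

10.9%


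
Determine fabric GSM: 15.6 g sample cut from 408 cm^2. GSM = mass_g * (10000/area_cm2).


Formula: GSM = mass_g / area_m2
Step 1: Convert area: 408 cm^2 = 408 / 10000 = 0.0408 m^2
Step 2: GSM = 15.6 g / 0.0408 m^2 = 382.4 g/m^2

382.4 g/m^2


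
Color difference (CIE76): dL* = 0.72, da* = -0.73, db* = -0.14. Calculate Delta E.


Formula: Delta E = sqrt(dL*^2 + da*^2 + db*^2)
Step 1: dL*^2 = 0.72^2 = 0.5184
Step 2: da*^2 = (-0.73)^2 = 0.5329
Step 3: db*^2 = (-0.14)^2 = 0.0196
Step 4: Sum = 0.5184 + 0.5329 + 0.0196 = 1.0709
Step 5: Delta E = sqrt(1.0709) = 1.03

1.03 Delta E


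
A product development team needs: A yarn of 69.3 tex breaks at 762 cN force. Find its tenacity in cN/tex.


Formula: Tenacity = Breaking force / Linear density
Tenacity = 762 cN / 69.3 tex
Tenacity = 11.00 cN/tex

11.00 cN/tex


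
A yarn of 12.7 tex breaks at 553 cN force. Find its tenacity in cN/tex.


Formula: Tenacity = Breaking force / Linear density
Tenacity = 553 cN / 12.7 tex
Tenacity = 43.54 cN/tex

43.54 cN/tex


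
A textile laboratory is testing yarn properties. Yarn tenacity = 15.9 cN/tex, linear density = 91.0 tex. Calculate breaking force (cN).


Formula: Breaking force = Tenacity * Linear density
F = 15.9 cN/tex * 91.0 tex
F = 1446.90 cN

1446.90 cN


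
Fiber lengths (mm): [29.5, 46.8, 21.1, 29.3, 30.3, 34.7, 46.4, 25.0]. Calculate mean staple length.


Formula: Mean = sum of lengths / count
Sum = 29.5 + 46.8 + 21.1 + 29.3 + 30.3 + 34.7 + 46.4 + 25.0
Sum = 263.1 mm
Mean = 263.1 / 8 = 32.89 mm

32.89 mm


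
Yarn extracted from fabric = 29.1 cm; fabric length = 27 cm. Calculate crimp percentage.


Formula: Crimp% = ((L_yarn - L_fabric) / L_fabric) * 100
Step 1: Extension = 29.1 - 27 = 2.1 cm
Step 2: Crimp% = (2.1 / 27) * 100
Step 3: Crimp% = 0.077778 * 100 = 7.7778% ≈ 7.8%

7.8%


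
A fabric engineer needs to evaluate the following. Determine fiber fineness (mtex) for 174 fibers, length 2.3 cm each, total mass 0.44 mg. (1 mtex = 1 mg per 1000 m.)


Formula: fineness (mtex) = mass (mg) / total length (km) = (mass_mg / total_length_m) * 1000
Step 1: Convert fiber length: 2.3 cm = 0.023 m
Step 2: Total fiber length = 174 * 0.023 = 4.002 m
Step 3: Linear density = 0.44 mg / 4.002 m = 0.1099 mg/m
Step 4: fineness = 0.1099 * 1000 = 109.9 mtex

109.9 mtex


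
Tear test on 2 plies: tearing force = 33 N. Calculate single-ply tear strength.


Formula: Per-ply strength = Total force / Number of plies
Per-ply = 33 N / 2
Per-ply = 16.5 N

16.5 N


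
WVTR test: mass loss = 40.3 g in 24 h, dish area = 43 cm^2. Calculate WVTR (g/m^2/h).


Formula: WVTR = mass_loss / (area * time)
Step 1: Convert area: 43 cm^2 = 0.0043 m^2
Step 2: WVTR = 40.3 g / (0.0043 m^2 * 24 h)
Step 3: WVTR = 40.3 / 0.1032 = 390.5 g/m^2/h

390.5 g/m^2/h


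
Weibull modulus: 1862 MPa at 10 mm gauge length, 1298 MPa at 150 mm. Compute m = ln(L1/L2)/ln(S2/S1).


Formula: m = ln(L1/L2) / ln(S2/S1)
Step 1: ln(L1/L2) = ln(10/150) = -2.70805
Step 2: S2/S1 = 1298/1862 = 0.6971
Step 3: ln(S2/S1) = ln(0.6971) = -0.36083
Step 4: m = -2.70805 / -0.36083 = 7.51

7.51 (Weibull m)


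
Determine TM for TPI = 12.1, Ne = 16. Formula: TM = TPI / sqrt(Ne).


Formula: TM = TPI / sqrt(Ne)
Step 1: sqrt(Ne) = sqrt(16) = 4
Step 2: TM = 12.1 / 4 = 3.03

3.03 TM


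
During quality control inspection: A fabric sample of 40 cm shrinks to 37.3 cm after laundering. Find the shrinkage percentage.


Formula: Shrinkage% = ((L_before - L_after) / L_before) * 100
Step 1: Shrinkage = 40 - 37.3 = 2.7 cm
Step 2: Shrinkage% = (2.7 / 40) * 100
Step 3: Shrinkage% = 0.0675 * 100 = 6.75% ≈ 6.8%

6.8%


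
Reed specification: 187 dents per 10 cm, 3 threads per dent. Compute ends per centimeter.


Formula: EPC = (dents per 10 cm * ends per dent) / 10
Step 1: Total ends per 10 cm = 187 * 3 = 561
Step 2: EPC = 561 / 10 = 56.1 ends/cm

56.1 ends/cm


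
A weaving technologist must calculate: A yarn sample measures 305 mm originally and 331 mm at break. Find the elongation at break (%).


Formula: Elongation (%) = ((L_break - L0) / L0) * 100
Step 1: Extension = 331 - 305 = 26 mm
Step 2: Elongation = (26 / 305) * 100
Step 3: Elongation = 0.085246 * 100 = 8.5246% ≈ 8.5%

8.5%


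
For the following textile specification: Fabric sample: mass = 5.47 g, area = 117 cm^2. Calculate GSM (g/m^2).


Formula: GSM = mass_g / area_m2
Step 1: Convert area: 117 cm^2 = 117 / 10000 = 0.0117 m^2
Step 2: GSM = 5.47 g / 0.0117 m^2 = 467.5 g/m^2

467.5 g/m^2


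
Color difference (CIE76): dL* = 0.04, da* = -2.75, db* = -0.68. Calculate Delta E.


Formula: Delta E = sqrt(dL*^2 + da*^2 + db*^2)
Step 1: dL*^2 = 0.04^2 = 0.0016
Step 2: da*^2 = (-2.75)^2 = 7.5625
Step 3: db*^2 = (-0.68)^2 = 0.4624
Step 4: Sum = 0.0016 + 7.5625 + 0.4624 = 8.0265
Step 5: Delta E = sqrt(8.0265) = 2.83

2.83 Delta E


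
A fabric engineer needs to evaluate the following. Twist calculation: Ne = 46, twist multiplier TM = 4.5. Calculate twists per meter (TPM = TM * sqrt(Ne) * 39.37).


Formula: TPM = TM * sqrt(Ne) * 39.37
Step 1: sqrt(Ne) = sqrt(46) = 6.7823
Step 2: TM * sqrt(Ne) = 4.5 * 6.7823 = 30.5204
Step 3: TPM = 30.5204 * 39.37 = 1202 twists/m

1202 twists/m


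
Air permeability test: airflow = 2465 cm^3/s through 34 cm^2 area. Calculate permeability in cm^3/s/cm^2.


Formula: Air Permeability = Airflow / Test Area
AP = 2465 cm^3/s / 34 cm^2
AP = 72.5 cm^3/s/cm^2

72.5 cm^3/s/cm^2


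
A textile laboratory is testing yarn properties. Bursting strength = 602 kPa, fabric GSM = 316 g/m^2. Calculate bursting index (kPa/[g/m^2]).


Formula: Bursting Index = Bursting Strength / Fabric GSM
BI = 602 kPa / 316 g/m^2
BI = 1.905 kPa/(g/m^2)

1.905 kPa/(g/m^2)


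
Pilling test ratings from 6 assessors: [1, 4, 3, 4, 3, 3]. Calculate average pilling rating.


Formula: Mean = sum / count
Sum = 1 + 4 + 3 + 4 + 3 + 3 = 18
Mean = 18 / 6 = 3.0

3.0


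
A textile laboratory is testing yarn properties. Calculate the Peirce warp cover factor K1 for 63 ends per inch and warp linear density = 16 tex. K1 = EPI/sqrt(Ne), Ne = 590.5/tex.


Formula: K1 = EPI / sqrt(Ne), with Ne = 590.5 / tex_warp
Step 1: Ne = 590.5 / 16 = 36.906
Step 2: sqrt(Ne) = sqrt(36.906) = 6.075
Step 3: K1 = 63 / 6.075 = 10.4

10.4


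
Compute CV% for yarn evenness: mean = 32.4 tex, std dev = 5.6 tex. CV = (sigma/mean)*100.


Formula: CV% = (standard deviation / mean) * 100
Step 1: Ratio = 5.6 / 32.4 = 0.17284
Step 2: CV% = 0.17284 * 100 = 17.284% ≈ 17.3%

17.3%


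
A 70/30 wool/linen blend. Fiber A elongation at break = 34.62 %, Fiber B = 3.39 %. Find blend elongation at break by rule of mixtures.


Formula: Blend property = (fraction_A * property_A) + (fraction_B * property_B)
Step 1: Contribution A = 70/100 * 34.62 % = 24.234 %
Step 2: Contribution B = 30/100 * 3.39 % = 1.017 %
Step 3: Blend elongation at break = 24.234 + 1.017 = 25.251 %

25.251 %


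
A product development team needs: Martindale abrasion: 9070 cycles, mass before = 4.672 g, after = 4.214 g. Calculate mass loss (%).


Formula: Mass loss% = ((m_before - m_after) / m_before) * 100
Step 1: Mass loss = 4.672 - 4.214 = 0.458 g
Step 2: Ratio = 0.458 / 4.672 = 0.0980308
Step 3: Mass loss% = 0.0980308 * 100 = 9.80308% ≈ 9.80%

9.80%


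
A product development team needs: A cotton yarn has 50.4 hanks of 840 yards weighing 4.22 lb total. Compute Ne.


Formula: Ne = hanks / mass_lb
Substituting: Ne = 50.4 / 4.22
Ne = 11.9

11.9 Ne


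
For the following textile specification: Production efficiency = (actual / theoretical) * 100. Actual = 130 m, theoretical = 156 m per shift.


Formula: Efficiency% = (Actual output / Theoretical output) * 100
Efficiency% = (130 / 156) * 100
Efficiency% = 0.833333 * 100 = 83.3333% ≈ 83.3%

83.3%


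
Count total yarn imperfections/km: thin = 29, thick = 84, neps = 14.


Formula: Total = thin places + thick places + neps
Total = 29 + 84 + 14
Total = 127 imperfections/km

127 imperfections/km


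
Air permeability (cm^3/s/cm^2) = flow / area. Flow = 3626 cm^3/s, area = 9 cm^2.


Formula: Air Permeability = Airflow / Test Area
AP = 3626 cm^3/s / 9 cm^2
AP = 402.9 cm^3/s/cm^2

402.9 cm^3/s/cm^2


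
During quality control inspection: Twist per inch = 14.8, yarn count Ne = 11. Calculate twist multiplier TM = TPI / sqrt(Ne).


Formula: TM = TPI / sqrt(Ne)
Step 1: sqrt(Ne) = sqrt(11) = 3.3166
Step 2: TM = 14.8 / 3.3166 = 4.46

4.46 TM


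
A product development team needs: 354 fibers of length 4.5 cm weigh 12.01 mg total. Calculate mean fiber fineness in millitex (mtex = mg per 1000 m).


Formula: fineness (mtex) = mass (mg) / total length (km) = (mass_mg / total_length_m) * 1000
Step 1: Convert fiber length: 4.5 cm = 0.045 m
Step 2: Total fiber length = 354 * 0.045 = 15.93 m
Step 3: Linear density = 12.01 mg / 15.93 m = 0.7539 mg/m
Step 4: fineness = 0.7539 * 1000 = 753.9 mtex

753.9 mtex


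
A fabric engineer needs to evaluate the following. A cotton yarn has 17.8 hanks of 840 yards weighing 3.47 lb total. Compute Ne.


Formula: Ne = hanks / mass_lb
Substituting: Ne = 17.8 / 3.47
Ne = 5.1

5.1 Ne


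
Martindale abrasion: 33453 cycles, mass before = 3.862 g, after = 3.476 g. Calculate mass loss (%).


Formula: Mass loss% = ((m_before - m_after) / m_before) * 100
Step 1: Mass loss = 3.862 - 3.476 = 0.386 g
Step 2: Ratio = 0.386 / 3.862 = 0.0999482
Step 3: Mass loss% = 0.0999482 * 100 = 9.99482% ≈ 9.99%

9.99%


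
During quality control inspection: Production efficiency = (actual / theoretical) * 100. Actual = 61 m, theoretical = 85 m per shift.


Formula: Efficiency% = (Actual output / Theoretical output) * 100
Efficiency% = (61 / 85) * 100
Efficiency% = 0.717647 * 100 = 71.7647% ≈ 71.8%

71.8%


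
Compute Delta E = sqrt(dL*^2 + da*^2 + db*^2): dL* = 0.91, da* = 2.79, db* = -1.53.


Formula: Delta E = sqrt(dL*^2 + da*^2 + db*^2)
Step 1: dL*^2 = 0.91^2 = 0.8281
Step 2: da*^2 = 2.79^2 = 7.7841
Step 3: db*^2 = (-1.53)^2 = 2.3409
Step 4: Sum = 0.8281 + 7.7841 + 2.3409 = 10.9531
Step 5: Delta E = sqrt(10.9531) = 3.31

3.31 Delta E


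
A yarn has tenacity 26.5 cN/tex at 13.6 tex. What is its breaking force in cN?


Formula: Breaking force = Tenacity * Linear density
F = 26.5 cN/tex * 13.6 tex
F = 360.40 cN

360.40 cN


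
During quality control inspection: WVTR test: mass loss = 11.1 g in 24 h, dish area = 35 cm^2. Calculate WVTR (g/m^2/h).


Formula: WVTR = mass_loss / (area * time)
Step 1: Convert area: 35 cm^2 = 0.0035 m^2
Step 2: WVTR = 11.1 g / (0.0035 m^2 * 24 h)
Step 3: WVTR = 11.1 / 0.084 = 132.1 g/m^2/h

132.1 g/m^2/h


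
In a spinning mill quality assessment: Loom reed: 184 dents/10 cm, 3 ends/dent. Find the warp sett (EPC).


Formula: EPC = (dents per 10 cm * ends per dent) / 10
Step 1: Total ends per 10 cm = 184 * 3 = 552
Step 2: EPC = 552 / 10 = 55.2 ends/cm

55.2 ends/cm


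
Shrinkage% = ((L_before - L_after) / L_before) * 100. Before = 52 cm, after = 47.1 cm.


Formula: Shrinkage% = ((L_before - L_after) / L_before) * 100
Step 1: Shrinkage = 52 - 47.1 = 4.9 cm
Step 2: Shrinkage% = (4.9 / 52) * 100
Step 3: Shrinkage% = 0.094231 * 100 = 9.4231% ≈ 9.4%

9.4%


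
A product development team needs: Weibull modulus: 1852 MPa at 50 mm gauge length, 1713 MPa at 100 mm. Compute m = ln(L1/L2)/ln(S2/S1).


Formula: m = ln(L1/L2) / ln(S2/S1)
Step 1: ln(L1/L2) = ln(50/100) = -0.69315
Step 2: S2/S1 = 1713/1852 = 0.92495
Step 3: ln(S2/S1) = ln(0.92495) = -0.07802
Step 4: m = -0.69315 / -0.07802 = 8.88

8.88 (Weibull m)
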